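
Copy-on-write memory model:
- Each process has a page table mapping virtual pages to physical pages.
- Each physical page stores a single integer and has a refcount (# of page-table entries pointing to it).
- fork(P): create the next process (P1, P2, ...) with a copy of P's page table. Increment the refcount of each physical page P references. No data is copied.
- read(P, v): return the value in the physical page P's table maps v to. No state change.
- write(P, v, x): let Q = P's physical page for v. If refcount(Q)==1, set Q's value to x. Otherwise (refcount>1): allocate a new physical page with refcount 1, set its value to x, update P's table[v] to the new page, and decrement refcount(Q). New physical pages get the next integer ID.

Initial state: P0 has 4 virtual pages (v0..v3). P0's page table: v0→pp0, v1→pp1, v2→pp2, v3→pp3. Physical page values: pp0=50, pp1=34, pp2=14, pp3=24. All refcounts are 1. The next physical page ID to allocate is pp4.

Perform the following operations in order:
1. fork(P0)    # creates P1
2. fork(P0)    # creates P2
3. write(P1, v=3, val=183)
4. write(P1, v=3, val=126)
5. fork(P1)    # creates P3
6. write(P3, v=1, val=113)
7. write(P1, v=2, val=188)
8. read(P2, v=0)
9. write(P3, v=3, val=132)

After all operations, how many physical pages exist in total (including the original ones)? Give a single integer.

Op 1: fork(P0) -> P1. 4 ppages; refcounts: pp0:2 pp1:2 pp2:2 pp3:2
Op 2: fork(P0) -> P2. 4 ppages; refcounts: pp0:3 pp1:3 pp2:3 pp3:3
Op 3: write(P1, v3, 183). refcount(pp3)=3>1 -> COPY to pp4. 5 ppages; refcounts: pp0:3 pp1:3 pp2:3 pp3:2 pp4:1
Op 4: write(P1, v3, 126). refcount(pp4)=1 -> write in place. 5 ppages; refcounts: pp0:3 pp1:3 pp2:3 pp3:2 pp4:1
Op 5: fork(P1) -> P3. 5 ppages; refcounts: pp0:4 pp1:4 pp2:4 pp3:2 pp4:2
Op 6: write(P3, v1, 113). refcount(pp1)=4>1 -> COPY to pp5. 6 ppages; refcounts: pp0:4 pp1:3 pp2:4 pp3:2 pp4:2 pp5:1
Op 7: write(P1, v2, 188). refcount(pp2)=4>1 -> COPY to pp6. 7 ppages; refcounts: pp0:4 pp1:3 pp2:3 pp3:2 pp4:2 pp5:1 pp6:1
Op 8: read(P2, v0) -> 50. No state change.
Op 9: write(P3, v3, 132). refcount(pp4)=2>1 -> COPY to pp7. 8 ppages; refcounts: pp0:4 pp1:3 pp2:3 pp3:2 pp4:1 pp5:1 pp6:1 pp7:1

Answer: 8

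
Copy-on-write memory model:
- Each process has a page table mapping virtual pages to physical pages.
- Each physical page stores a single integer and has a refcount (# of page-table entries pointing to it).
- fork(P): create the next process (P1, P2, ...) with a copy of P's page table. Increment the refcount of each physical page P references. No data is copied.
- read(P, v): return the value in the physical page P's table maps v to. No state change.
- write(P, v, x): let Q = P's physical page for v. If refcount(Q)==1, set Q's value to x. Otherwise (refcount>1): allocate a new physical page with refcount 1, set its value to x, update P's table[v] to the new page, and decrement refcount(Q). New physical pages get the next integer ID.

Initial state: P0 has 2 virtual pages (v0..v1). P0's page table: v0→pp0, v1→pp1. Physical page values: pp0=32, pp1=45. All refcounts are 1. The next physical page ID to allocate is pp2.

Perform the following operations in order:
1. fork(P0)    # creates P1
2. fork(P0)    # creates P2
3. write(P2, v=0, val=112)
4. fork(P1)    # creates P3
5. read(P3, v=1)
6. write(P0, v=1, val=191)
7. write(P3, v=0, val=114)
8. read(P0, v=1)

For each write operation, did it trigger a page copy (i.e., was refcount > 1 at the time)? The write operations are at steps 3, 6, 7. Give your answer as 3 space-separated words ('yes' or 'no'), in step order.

Op 1: fork(P0) -> P1. 2 ppages; refcounts: pp0:2 pp1:2
Op 2: fork(P0) -> P2. 2 ppages; refcounts: pp0:3 pp1:3
Op 3: write(P2, v0, 112). refcount(pp0)=3>1 -> COPY to pp2. 3 ppages; refcounts: pp0:2 pp1:3 pp2:1
Op 4: fork(P1) -> P3. 3 ppages; refcounts: pp0:3 pp1:4 pp2:1
Op 5: read(P3, v1) -> 45. No state change.
Op 6: write(P0, v1, 191). refcount(pp1)=4>1 -> COPY to pp3. 4 ppages; refcounts: pp0:3 pp1:3 pp2:1 pp3:1
Op 7: write(P3, v0, 114). refcount(pp0)=3>1 -> COPY to pp4. 5 ppages; refcounts: pp0:2 pp1:3 pp2:1 pp3:1 pp4:1
Op 8: read(P0, v1) -> 191. No state change.

yes yes yes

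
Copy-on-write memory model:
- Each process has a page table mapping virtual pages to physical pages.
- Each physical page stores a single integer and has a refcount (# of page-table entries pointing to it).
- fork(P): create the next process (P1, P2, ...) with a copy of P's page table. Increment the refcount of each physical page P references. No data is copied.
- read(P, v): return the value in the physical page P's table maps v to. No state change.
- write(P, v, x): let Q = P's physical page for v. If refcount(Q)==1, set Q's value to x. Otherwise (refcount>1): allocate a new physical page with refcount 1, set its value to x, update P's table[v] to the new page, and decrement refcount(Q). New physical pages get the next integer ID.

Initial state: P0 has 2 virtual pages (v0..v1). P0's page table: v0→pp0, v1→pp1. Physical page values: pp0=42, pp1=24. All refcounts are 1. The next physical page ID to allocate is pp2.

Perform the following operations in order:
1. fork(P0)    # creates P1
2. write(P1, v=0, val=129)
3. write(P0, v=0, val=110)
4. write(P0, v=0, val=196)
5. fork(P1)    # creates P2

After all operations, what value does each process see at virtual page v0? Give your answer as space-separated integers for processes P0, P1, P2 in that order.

Op 1: fork(P0) -> P1. 2 ppages; refcounts: pp0:2 pp1:2
Op 2: write(P1, v0, 129). refcount(pp0)=2>1 -> COPY to pp2. 3 ppages; refcounts: pp0:1 pp1:2 pp2:1
Op 3: write(P0, v0, 110). refcount(pp0)=1 -> write in place. 3 ppages; refcounts: pp0:1 pp1:2 pp2:1
Op 4: write(P0, v0, 196). refcount(pp0)=1 -> write in place. 3 ppages; refcounts: pp0:1 pp1:2 pp2:1
Op 5: fork(P1) -> P2. 3 ppages; refcounts: pp0:1 pp1:3 pp2:2
P0: v0 -> pp0 = 196
P1: v0 -> pp2 = 129
P2: v0 -> pp2 = 129

Answer: 196 129 129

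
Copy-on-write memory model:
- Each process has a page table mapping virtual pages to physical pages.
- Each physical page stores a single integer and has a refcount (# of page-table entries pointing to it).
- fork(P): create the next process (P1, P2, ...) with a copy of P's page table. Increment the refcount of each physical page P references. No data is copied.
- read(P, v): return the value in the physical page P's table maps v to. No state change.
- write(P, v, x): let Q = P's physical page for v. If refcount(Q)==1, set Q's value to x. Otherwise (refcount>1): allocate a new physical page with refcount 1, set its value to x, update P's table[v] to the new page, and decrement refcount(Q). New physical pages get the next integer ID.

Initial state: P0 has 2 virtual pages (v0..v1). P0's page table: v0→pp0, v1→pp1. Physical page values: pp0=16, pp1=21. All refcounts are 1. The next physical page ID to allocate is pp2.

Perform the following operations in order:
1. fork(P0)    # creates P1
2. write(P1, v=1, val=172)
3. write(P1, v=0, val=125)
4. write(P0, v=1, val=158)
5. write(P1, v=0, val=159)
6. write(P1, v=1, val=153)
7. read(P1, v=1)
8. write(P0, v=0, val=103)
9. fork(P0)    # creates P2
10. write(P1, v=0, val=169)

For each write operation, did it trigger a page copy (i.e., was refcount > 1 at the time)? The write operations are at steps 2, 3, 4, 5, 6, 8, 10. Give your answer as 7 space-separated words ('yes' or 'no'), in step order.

Op 1: fork(P0) -> P1. 2 ppages; refcounts: pp0:2 pp1:2
Op 2: write(P1, v1, 172). refcount(pp1)=2>1 -> COPY to pp2. 3 ppages; refcounts: pp0:2 pp1:1 pp2:1
Op 3: write(P1, v0, 125). refcount(pp0)=2>1 -> COPY to pp3. 4 ppages; refcounts: pp0:1 pp1:1 pp2:1 pp3:1
Op 4: write(P0, v1, 158). refcount(pp1)=1 -> write in place. 4 ppages; refcounts: pp0:1 pp1:1 pp2:1 pp3:1
Op 5: write(P1, v0, 159). refcount(pp3)=1 -> write in place. 4 ppages; refcounts: pp0:1 pp1:1 pp2:1 pp3:1
Op 6: write(P1, v1, 153). refcount(pp2)=1 -> write in place. 4 ppages; refcounts: pp0:1 pp1:1 pp2:1 pp3:1
Op 7: read(P1, v1) -> 153. No state change.
Op 8: write(P0, v0, 103). refcount(pp0)=1 -> write in place. 4 ppages; refcounts: pp0:1 pp1:1 pp2:1 pp3:1
Op 9: fork(P0) -> P2. 4 ppages; refcounts: pp0:2 pp1:2 pp2:1 pp3:1
Op 10: write(P1, v0, 169). refcount(pp3)=1 -> write in place. 4 ppages; refcounts: pp0:2 pp1:2 pp2:1 pp3:1

yes yes no no no no no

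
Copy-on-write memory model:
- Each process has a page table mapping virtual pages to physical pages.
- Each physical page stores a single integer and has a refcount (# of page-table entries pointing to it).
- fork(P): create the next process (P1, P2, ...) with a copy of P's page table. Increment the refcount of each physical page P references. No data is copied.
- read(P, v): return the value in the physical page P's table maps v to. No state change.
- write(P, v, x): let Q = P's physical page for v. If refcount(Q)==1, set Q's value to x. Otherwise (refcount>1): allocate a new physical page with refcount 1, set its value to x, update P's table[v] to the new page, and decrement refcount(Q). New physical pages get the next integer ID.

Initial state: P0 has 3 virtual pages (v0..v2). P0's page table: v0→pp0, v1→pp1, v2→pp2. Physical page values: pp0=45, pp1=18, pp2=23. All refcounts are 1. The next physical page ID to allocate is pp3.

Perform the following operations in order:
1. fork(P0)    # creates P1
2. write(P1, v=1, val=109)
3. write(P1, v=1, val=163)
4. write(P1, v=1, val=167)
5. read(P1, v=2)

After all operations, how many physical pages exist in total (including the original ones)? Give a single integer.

Op 1: fork(P0) -> P1. 3 ppages; refcounts: pp0:2 pp1:2 pp2:2
Op 2: write(P1, v1, 109). refcount(pp1)=2>1 -> COPY to pp3. 4 ppages; refcounts: pp0:2 pp1:1 pp2:2 pp3:1
Op 3: write(P1, v1, 163). refcount(pp3)=1 -> write in place. 4 ppages; refcounts: pp0:2 pp1:1 pp2:2 pp3:1
Op 4: write(P1, v1, 167). refcount(pp3)=1 -> write in place. 4 ppages; refcounts: pp0:2 pp1:1 pp2:2 pp3:1
Op 5: read(P1, v2) -> 23. No state change.

Answer: 4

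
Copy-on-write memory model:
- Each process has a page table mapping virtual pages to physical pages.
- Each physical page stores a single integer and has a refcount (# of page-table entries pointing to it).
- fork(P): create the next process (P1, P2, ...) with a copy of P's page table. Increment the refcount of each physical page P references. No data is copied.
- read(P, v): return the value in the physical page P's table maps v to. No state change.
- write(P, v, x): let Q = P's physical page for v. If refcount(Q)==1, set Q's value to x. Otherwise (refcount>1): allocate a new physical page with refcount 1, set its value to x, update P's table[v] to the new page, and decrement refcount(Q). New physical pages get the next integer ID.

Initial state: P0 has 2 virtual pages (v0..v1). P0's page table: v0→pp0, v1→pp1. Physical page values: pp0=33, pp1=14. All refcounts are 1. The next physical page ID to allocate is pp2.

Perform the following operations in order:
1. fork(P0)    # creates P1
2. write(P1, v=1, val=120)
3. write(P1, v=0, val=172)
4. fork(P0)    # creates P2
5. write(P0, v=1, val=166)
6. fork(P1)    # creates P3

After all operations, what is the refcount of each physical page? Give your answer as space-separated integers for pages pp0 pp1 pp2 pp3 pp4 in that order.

Op 1: fork(P0) -> P1. 2 ppages; refcounts: pp0:2 pp1:2
Op 2: write(P1, v1, 120). refcount(pp1)=2>1 -> COPY to pp2. 3 ppages; refcounts: pp0:2 pp1:1 pp2:1
Op 3: write(P1, v0, 172). refcount(pp0)=2>1 -> COPY to pp3. 4 ppages; refcounts: pp0:1 pp1:1 pp2:1 pp3:1
Op 4: fork(P0) -> P2. 4 ppages; refcounts: pp0:2 pp1:2 pp2:1 pp3:1
Op 5: write(P0, v1, 166). refcount(pp1)=2>1 -> COPY to pp4. 5 ppages; refcounts: pp0:2 pp1:1 pp2:1 pp3:1 pp4:1
Op 6: fork(P1) -> P3. 5 ppages; refcounts: pp0:2 pp1:1 pp2:2 pp3:2 pp4:1

Answer: 2 1 2 2 1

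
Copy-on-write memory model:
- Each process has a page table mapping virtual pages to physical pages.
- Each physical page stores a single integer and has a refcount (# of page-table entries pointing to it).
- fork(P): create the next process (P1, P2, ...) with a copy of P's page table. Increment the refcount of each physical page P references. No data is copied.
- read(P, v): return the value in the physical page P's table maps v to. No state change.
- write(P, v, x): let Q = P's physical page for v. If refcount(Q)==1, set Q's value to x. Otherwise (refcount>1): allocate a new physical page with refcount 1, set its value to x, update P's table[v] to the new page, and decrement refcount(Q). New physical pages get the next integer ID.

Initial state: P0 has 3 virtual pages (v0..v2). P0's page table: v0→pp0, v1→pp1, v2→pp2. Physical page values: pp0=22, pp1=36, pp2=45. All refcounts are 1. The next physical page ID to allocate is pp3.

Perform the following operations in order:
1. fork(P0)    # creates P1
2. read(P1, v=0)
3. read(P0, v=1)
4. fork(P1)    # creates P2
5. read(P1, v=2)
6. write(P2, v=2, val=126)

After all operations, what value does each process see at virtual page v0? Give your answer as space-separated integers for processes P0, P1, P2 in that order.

Op 1: fork(P0) -> P1. 3 ppages; refcounts: pp0:2 pp1:2 pp2:2
Op 2: read(P1, v0) -> 22. No state change.
Op 3: read(P0, v1) -> 36. No state change.
Op 4: fork(P1) -> P2. 3 ppages; refcounts: pp0:3 pp1:3 pp2:3
Op 5: read(P1, v2) -> 45. No state change.
Op 6: write(P2, v2, 126). refcount(pp2)=3>1 -> COPY to pp3. 4 ppages; refcounts: pp0:3 pp1:3 pp2:2 pp3:1
P0: v0 -> pp0 = 22
P1: v0 -> pp0 = 22
P2: v0 -> pp0 = 22

Answer: 22 22 22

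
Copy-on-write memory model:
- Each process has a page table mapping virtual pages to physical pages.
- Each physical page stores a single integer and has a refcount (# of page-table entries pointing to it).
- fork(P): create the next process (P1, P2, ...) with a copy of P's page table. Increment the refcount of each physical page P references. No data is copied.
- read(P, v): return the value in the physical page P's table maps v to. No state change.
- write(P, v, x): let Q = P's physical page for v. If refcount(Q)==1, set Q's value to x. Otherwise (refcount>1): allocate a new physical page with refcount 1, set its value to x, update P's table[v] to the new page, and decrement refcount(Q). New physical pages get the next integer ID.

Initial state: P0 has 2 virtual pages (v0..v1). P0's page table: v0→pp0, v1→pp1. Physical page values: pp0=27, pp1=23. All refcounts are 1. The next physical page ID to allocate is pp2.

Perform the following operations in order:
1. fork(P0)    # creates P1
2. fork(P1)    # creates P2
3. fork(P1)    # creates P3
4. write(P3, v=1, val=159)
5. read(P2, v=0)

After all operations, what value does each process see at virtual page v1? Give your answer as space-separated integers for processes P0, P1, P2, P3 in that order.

Op 1: fork(P0) -> P1. 2 ppages; refcounts: pp0:2 pp1:2
Op 2: fork(P1) -> P2. 2 ppages; refcounts: pp0:3 pp1:3
Op 3: fork(P1) -> P3. 2 ppages; refcounts: pp0:4 pp1:4
Op 4: write(P3, v1, 159). refcount(pp1)=4>1 -> COPY to pp2. 3 ppages; refcounts: pp0:4 pp1:3 pp2:1
Op 5: read(P2, v0) -> 27. No state change.
P0: v1 -> pp1 = 23
P1: v1 -> pp1 = 23
P2: v1 -> pp1 = 23
P3: v1 -> pp2 = 159

Answer: 23 23 23 159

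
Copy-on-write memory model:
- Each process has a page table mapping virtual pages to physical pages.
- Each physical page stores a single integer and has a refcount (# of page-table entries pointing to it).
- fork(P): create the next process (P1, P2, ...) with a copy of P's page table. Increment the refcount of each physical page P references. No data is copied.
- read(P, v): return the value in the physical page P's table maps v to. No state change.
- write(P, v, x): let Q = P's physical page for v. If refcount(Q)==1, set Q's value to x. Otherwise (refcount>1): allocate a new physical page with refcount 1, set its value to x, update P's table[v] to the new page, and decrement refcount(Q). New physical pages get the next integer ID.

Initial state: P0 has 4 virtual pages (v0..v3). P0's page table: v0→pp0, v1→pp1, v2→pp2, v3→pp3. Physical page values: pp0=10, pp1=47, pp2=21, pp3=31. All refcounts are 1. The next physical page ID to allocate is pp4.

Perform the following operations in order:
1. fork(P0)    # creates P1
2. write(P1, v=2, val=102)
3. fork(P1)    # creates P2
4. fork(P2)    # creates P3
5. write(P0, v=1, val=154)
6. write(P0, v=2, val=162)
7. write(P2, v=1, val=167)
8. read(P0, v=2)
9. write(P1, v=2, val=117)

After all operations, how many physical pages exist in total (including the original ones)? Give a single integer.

Answer: 8

Derivation:
Op 1: fork(P0) -> P1. 4 ppages; refcounts: pp0:2 pp1:2 pp2:2 pp3:2
Op 2: write(P1, v2, 102). refcount(pp2)=2>1 -> COPY to pp4. 5 ppages; refcounts: pp0:2 pp1:2 pp2:1 pp3:2 pp4:1
Op 3: fork(P1) -> P2. 5 ppages; refcounts: pp0:3 pp1:3 pp2:1 pp3:3 pp4:2
Op 4: fork(P2) -> P3. 5 ppages; refcounts: pp0:4 pp1:4 pp2:1 pp3:4 pp4:3
Op 5: write(P0, v1, 154). refcount(pp1)=4>1 -> COPY to pp5. 6 ppages; refcounts: pp0:4 pp1:3 pp2:1 pp3:4 pp4:3 pp5:1
Op 6: write(P0, v2, 162). refcount(pp2)=1 -> write in place. 6 ppages; refcounts: pp0:4 pp1:3 pp2:1 pp3:4 pp4:3 pp5:1
Op 7: write(P2, v1, 167). refcount(pp1)=3>1 -> COPY to pp6. 7 ppages; refcounts: pp0:4 pp1:2 pp2:1 pp3:4 pp4:3 pp5:1 pp6:1
Op 8: read(P0, v2) -> 162. No state change.
Op 9: write(P1, v2, 117). refcount(pp4)=3>1 -> COPY to pp7. 8 ppages; refcounts: pp0:4 pp1:2 pp2:1 pp3:4 pp4:2 pp5:1 pp6:1 pp7:1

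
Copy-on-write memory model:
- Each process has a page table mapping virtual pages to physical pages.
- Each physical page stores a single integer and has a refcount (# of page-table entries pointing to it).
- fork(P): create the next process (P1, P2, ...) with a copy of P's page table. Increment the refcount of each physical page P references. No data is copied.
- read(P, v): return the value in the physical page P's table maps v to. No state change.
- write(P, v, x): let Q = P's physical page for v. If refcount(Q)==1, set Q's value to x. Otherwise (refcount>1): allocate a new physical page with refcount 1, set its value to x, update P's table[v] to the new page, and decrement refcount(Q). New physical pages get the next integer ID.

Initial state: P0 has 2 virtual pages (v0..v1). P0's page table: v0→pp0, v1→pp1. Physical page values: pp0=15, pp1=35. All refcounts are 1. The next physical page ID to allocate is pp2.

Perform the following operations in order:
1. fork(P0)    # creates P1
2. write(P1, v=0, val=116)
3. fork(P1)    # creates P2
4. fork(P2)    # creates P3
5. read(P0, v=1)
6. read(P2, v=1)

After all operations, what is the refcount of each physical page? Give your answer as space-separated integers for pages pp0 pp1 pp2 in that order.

Answer: 1 4 3

Derivation:
Op 1: fork(P0) -> P1. 2 ppages; refcounts: pp0:2 pp1:2
Op 2: write(P1, v0, 116). refcount(pp0)=2>1 -> COPY to pp2. 3 ppages; refcounts: pp0:1 pp1:2 pp2:1
Op 3: fork(P1) -> P2. 3 ppages; refcounts: pp0:1 pp1:3 pp2:2
Op 4: fork(P2) -> P3. 3 ppages; refcounts: pp0:1 pp1:4 pp2:3
Op 5: read(P0, v1) -> 35. No state change.
Op 6: read(P2, v1) -> 35. No state change.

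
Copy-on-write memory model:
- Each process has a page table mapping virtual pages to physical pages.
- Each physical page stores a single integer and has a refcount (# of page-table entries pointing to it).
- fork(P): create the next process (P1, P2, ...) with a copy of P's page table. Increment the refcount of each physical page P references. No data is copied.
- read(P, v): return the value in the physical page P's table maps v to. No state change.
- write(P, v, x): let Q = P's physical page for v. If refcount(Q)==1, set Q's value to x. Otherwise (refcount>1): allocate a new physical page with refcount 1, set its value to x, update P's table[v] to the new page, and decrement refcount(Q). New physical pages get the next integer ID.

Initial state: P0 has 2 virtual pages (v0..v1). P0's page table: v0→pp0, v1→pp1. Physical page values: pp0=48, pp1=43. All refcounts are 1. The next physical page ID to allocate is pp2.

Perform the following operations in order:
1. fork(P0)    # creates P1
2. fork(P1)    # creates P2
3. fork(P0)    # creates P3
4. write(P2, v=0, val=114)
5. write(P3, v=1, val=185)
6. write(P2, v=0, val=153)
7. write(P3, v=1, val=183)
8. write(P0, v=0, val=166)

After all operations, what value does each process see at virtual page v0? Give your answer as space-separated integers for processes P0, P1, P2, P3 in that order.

Answer: 166 48 153 48

Derivation:
Op 1: fork(P0) -> P1. 2 ppages; refcounts: pp0:2 pp1:2
Op 2: fork(P1) -> P2. 2 ppages; refcounts: pp0:3 pp1:3
Op 3: fork(P0) -> P3. 2 ppages; refcounts: pp0:4 pp1:4
Op 4: write(P2, v0, 114). refcount(pp0)=4>1 -> COPY to pp2. 3 ppages; refcounts: pp0:3 pp1:4 pp2:1
Op 5: write(P3, v1, 185). refcount(pp1)=4>1 -> COPY to pp3. 4 ppages; refcounts: pp0:3 pp1:3 pp2:1 pp3:1
Op 6: write(P2, v0, 153). refcount(pp2)=1 -> write in place. 4 ppages; refcounts: pp0:3 pp1:3 pp2:1 pp3:1
Op 7: write(P3, v1, 183). refcount(pp3)=1 -> write in place. 4 ppages; refcounts: pp0:3 pp1:3 pp2:1 pp3:1
Op 8: write(P0, v0, 166). refcount(pp0)=3>1 -> COPY to pp4. 5 ppages; refcounts: pp0:2 pp1:3 pp2:1 pp3:1 pp4:1
P0: v0 -> pp4 = 166
P1: v0 -> pp0 = 48
P2: v0 -> pp2 = 153
P3: v0 -> pp0 = 48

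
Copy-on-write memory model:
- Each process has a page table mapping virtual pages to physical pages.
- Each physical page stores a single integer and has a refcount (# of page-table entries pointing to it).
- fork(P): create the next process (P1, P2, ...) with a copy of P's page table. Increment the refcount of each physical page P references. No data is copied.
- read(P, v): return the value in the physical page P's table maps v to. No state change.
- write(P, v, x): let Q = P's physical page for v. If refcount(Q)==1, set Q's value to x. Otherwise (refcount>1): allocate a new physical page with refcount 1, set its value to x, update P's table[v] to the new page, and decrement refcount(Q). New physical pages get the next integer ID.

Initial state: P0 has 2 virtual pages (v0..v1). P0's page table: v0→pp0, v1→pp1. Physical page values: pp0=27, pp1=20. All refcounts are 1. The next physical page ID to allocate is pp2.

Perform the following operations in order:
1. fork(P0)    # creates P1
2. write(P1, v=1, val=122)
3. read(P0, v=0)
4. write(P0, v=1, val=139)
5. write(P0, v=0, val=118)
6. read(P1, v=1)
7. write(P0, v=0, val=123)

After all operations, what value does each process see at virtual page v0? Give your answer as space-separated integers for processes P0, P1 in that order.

Op 1: fork(P0) -> P1. 2 ppages; refcounts: pp0:2 pp1:2
Op 2: write(P1, v1, 122). refcount(pp1)=2>1 -> COPY to pp2. 3 ppages; refcounts: pp0:2 pp1:1 pp2:1
Op 3: read(P0, v0) -> 27. No state change.
Op 4: write(P0, v1, 139). refcount(pp1)=1 -> write in place. 3 ppages; refcounts: pp0:2 pp1:1 pp2:1
Op 5: write(P0, v0, 118). refcount(pp0)=2>1 -> COPY to pp3. 4 ppages; refcounts: pp0:1 pp1:1 pp2:1 pp3:1
Op 6: read(P1, v1) -> 122. No state change.
Op 7: write(P0, v0, 123). refcount(pp3)=1 -> write in place. 4 ppages; refcounts: pp0:1 pp1:1 pp2:1 pp3:1
P0: v0 -> pp3 = 123
P1: v0 -> pp0 = 27

Answer: 123 27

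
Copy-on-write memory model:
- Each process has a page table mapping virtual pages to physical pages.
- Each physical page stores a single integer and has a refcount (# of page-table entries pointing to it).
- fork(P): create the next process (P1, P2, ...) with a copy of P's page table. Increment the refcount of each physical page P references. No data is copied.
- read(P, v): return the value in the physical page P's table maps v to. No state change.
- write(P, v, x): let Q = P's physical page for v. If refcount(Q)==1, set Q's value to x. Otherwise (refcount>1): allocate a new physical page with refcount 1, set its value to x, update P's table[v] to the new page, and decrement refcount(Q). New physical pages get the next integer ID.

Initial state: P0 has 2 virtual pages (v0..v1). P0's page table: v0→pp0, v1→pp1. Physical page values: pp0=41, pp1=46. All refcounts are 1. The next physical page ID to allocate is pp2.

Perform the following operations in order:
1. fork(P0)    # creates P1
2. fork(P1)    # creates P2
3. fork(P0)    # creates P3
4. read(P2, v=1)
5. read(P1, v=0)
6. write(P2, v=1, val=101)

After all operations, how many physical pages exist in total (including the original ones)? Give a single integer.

Answer: 3

Derivation:
Op 1: fork(P0) -> P1. 2 ppages; refcounts: pp0:2 pp1:2
Op 2: fork(P1) -> P2. 2 ppages; refcounts: pp0:3 pp1:3
Op 3: fork(P0) -> P3. 2 ppages; refcounts: pp0:4 pp1:4
Op 4: read(P2, v1) -> 46. No state change.
Op 5: read(P1, v0) -> 41. No state change.
Op 6: write(P2, v1, 101). refcount(pp1)=4>1 -> COPY to pp2. 3 ppages; refcounts: pp0:4 pp1:3 pp2:1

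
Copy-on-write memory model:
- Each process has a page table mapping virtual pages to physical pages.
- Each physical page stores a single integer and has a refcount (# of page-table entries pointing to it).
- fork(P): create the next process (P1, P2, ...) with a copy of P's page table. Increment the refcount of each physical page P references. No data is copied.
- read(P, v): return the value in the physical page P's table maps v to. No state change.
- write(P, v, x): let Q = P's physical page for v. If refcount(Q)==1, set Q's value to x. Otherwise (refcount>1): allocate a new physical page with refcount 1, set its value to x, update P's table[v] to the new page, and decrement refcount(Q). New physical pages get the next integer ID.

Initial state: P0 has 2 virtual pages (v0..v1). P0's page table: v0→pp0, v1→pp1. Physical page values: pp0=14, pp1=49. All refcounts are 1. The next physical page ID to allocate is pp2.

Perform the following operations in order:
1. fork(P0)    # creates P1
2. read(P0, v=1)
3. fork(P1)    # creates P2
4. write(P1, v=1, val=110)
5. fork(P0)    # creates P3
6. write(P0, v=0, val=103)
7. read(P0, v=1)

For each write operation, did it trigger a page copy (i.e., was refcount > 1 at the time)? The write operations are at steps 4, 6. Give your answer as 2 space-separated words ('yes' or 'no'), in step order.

Op 1: fork(P0) -> P1. 2 ppages; refcounts: pp0:2 pp1:2
Op 2: read(P0, v1) -> 49. No state change.
Op 3: fork(P1) -> P2. 2 ppages; refcounts: pp0:3 pp1:3
Op 4: write(P1, v1, 110). refcount(pp1)=3>1 -> COPY to pp2. 3 ppages; refcounts: pp0:3 pp1:2 pp2:1
Op 5: fork(P0) -> P3. 3 ppages; refcounts: pp0:4 pp1:3 pp2:1
Op 6: write(P0, v0, 103). refcount(pp0)=4>1 -> COPY to pp3. 4 ppages; refcounts: pp0:3 pp1:3 pp2:1 pp3:1
Op 7: read(P0, v1) -> 49. No state change.

yes yes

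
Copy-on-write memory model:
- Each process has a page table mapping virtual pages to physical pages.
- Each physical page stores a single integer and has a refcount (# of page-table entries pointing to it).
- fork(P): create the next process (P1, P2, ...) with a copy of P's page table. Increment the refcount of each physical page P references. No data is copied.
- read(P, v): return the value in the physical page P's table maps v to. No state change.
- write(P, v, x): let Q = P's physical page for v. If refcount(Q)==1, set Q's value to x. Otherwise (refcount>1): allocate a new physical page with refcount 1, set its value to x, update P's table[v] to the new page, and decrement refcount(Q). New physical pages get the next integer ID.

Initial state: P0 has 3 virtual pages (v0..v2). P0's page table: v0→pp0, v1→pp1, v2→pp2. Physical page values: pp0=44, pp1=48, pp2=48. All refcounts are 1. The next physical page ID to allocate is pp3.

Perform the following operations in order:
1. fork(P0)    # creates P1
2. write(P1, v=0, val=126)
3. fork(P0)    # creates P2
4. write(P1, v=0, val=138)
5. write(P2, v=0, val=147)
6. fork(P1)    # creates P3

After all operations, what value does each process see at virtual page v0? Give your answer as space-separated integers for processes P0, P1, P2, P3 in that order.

Op 1: fork(P0) -> P1. 3 ppages; refcounts: pp0:2 pp1:2 pp2:2
Op 2: write(P1, v0, 126). refcount(pp0)=2>1 -> COPY to pp3. 4 ppages; refcounts: pp0:1 pp1:2 pp2:2 pp3:1
Op 3: fork(P0) -> P2. 4 ppages; refcounts: pp0:2 pp1:3 pp2:3 pp3:1
Op 4: write(P1, v0, 138). refcount(pp3)=1 -> write in place. 4 ppages; refcounts: pp0:2 pp1:3 pp2:3 pp3:1
Op 5: write(P2, v0, 147). refcount(pp0)=2>1 -> COPY to pp4. 5 ppages; refcounts: pp0:1 pp1:3 pp2:3 pp3:1 pp4:1
Op 6: fork(P1) -> P3. 5 ppages; refcounts: pp0:1 pp1:4 pp2:4 pp3:2 pp4:1
P0: v0 -> pp0 = 44
P1: v0 -> pp3 = 138
P2: v0 -> pp4 = 147
P3: v0 -> pp3 = 138

Answer: 44 138 147 138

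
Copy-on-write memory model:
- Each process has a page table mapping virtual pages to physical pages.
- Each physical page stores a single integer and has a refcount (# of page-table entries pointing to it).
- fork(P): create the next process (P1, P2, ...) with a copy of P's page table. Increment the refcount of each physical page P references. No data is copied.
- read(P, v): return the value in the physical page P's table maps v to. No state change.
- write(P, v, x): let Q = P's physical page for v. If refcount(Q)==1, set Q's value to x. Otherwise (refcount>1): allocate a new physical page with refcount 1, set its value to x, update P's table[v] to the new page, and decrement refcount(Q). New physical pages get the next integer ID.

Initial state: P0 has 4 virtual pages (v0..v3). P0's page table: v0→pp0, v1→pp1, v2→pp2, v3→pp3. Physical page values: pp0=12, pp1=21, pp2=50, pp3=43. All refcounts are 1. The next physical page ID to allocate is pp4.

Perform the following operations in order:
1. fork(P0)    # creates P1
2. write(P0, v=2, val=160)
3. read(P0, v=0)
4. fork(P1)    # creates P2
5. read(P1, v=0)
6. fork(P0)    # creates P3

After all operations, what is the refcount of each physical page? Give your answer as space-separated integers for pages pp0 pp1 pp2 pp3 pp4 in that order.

Answer: 4 4 2 4 2

Derivation:
Op 1: fork(P0) -> P1. 4 ppages; refcounts: pp0:2 pp1:2 pp2:2 pp3:2
Op 2: write(P0, v2, 160). refcount(pp2)=2>1 -> COPY to pp4. 5 ppages; refcounts: pp0:2 pp1:2 pp2:1 pp3:2 pp4:1
Op 3: read(P0, v0) -> 12. No state change.
Op 4: fork(P1) -> P2. 5 ppages; refcounts: pp0:3 pp1:3 pp2:2 pp3:3 pp4:1
Op 5: read(P1, v0) -> 12. No state change.
Op 6: fork(P0) -> P3. 5 ppages; refcounts: pp0:4 pp1:4 pp2:2 pp3:4 pp4:2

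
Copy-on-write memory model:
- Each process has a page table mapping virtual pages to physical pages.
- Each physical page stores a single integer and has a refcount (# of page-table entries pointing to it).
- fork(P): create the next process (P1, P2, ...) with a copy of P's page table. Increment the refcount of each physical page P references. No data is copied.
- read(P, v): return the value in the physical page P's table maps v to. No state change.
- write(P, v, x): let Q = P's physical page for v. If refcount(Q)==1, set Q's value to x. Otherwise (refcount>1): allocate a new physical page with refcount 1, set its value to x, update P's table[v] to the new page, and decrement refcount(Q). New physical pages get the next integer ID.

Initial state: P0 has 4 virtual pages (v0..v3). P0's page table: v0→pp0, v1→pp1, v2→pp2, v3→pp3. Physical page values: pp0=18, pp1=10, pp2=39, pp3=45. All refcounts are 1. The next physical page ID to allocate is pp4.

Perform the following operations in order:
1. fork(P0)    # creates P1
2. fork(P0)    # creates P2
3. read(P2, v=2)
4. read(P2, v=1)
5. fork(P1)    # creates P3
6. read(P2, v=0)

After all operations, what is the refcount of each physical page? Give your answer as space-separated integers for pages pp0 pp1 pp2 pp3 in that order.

Answer: 4 4 4 4

Derivation:
Op 1: fork(P0) -> P1. 4 ppages; refcounts: pp0:2 pp1:2 pp2:2 pp3:2
Op 2: fork(P0) -> P2. 4 ppages; refcounts: pp0:3 pp1:3 pp2:3 pp3:3
Op 3: read(P2, v2) -> 39. No state change.
Op 4: read(P2, v1) -> 10. No state change.
Op 5: fork(P1) -> P3. 4 ppages; refcounts: pp0:4 pp1:4 pp2:4 pp3:4
Op 6: read(P2, v0) -> 18. No state change.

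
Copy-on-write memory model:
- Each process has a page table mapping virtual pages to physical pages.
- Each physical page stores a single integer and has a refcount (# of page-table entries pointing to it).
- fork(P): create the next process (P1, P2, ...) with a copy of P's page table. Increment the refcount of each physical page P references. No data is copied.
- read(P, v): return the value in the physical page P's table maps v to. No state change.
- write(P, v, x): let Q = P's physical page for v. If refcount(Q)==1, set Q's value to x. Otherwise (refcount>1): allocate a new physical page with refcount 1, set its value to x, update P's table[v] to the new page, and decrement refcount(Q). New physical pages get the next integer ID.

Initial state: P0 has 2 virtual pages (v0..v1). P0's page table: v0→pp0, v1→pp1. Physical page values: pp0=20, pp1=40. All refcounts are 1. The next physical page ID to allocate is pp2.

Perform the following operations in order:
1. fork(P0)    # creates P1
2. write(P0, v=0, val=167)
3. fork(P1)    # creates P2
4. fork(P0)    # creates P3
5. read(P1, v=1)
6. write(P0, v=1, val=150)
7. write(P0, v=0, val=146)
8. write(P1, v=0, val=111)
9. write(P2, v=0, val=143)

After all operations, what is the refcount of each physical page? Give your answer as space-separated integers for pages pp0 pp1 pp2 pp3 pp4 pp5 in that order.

Answer: 1 3 1 1 1 1

Derivation:
Op 1: fork(P0) -> P1. 2 ppages; refcounts: pp0:2 pp1:2
Op 2: write(P0, v0, 167). refcount(pp0)=2>1 -> COPY to pp2. 3 ppages; refcounts: pp0:1 pp1:2 pp2:1
Op 3: fork(P1) -> P2. 3 ppages; refcounts: pp0:2 pp1:3 pp2:1
Op 4: fork(P0) -> P3. 3 ppages; refcounts: pp0:2 pp1:4 pp2:2
Op 5: read(P1, v1) -> 40. No state change.
Op 6: write(P0, v1, 150). refcount(pp1)=4>1 -> COPY to pp3. 4 ppages; refcounts: pp0:2 pp1:3 pp2:2 pp3:1
Op 7: write(P0, v0, 146). refcount(pp2)=2>1 -> COPY to pp4. 5 ppages; refcounts: pp0:2 pp1:3 pp2:1 pp3:1 pp4:1
Op 8: write(P1, v0, 111). refcount(pp0)=2>1 -> COPY to pp5. 6 ppages; refcounts: pp0:1 pp1:3 pp2:1 pp3:1 pp4:1 pp5:1
Op 9: write(P2, v0, 143). refcount(pp0)=1 -> write in place. 6 ppages; refcounts: pp0:1 pp1:3 pp2:1 pp3:1 pp4:1 pp5:1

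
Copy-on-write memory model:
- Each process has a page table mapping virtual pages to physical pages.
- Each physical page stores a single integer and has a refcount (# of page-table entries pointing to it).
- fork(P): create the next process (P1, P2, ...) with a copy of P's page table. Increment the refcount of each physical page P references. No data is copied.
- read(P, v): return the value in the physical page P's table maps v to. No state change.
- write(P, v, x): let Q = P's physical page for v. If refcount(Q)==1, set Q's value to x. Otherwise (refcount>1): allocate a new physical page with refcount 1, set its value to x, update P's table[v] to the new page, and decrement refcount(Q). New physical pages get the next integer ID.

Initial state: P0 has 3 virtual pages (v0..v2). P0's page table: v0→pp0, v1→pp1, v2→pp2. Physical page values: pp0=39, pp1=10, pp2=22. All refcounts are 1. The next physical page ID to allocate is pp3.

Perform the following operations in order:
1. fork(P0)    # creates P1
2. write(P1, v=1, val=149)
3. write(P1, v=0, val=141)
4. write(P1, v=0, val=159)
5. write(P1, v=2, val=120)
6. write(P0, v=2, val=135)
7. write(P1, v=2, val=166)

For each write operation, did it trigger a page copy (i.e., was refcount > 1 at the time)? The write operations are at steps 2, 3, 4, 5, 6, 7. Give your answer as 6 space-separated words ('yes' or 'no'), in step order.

Op 1: fork(P0) -> P1. 3 ppages; refcounts: pp0:2 pp1:2 pp2:2
Op 2: write(P1, v1, 149). refcount(pp1)=2>1 -> COPY to pp3. 4 ppages; refcounts: pp0:2 pp1:1 pp2:2 pp3:1
Op 3: write(P1, v0, 141). refcount(pp0)=2>1 -> COPY to pp4. 5 ppages; refcounts: pp0:1 pp1:1 pp2:2 pp3:1 pp4:1
Op 4: write(P1, v0, 159). refcount(pp4)=1 -> write in place. 5 ppages; refcounts: pp0:1 pp1:1 pp2:2 pp3:1 pp4:1
Op 5: write(P1, v2, 120). refcount(pp2)=2>1 -> COPY to pp5. 6 ppages; refcounts: pp0:1 pp1:1 pp2:1 pp3:1 pp4:1 pp5:1
Op 6: write(P0, v2, 135). refcount(pp2)=1 -> write in place. 6 ppages; refcounts: pp0:1 pp1:1 pp2:1 pp3:1 pp4:1 pp5:1
Op 7: write(P1, v2, 166). refcount(pp5)=1 -> write in place. 6 ppages; refcounts: pp0:1 pp1:1 pp2:1 pp3:1 pp4:1 pp5:1

yes yes no yes no no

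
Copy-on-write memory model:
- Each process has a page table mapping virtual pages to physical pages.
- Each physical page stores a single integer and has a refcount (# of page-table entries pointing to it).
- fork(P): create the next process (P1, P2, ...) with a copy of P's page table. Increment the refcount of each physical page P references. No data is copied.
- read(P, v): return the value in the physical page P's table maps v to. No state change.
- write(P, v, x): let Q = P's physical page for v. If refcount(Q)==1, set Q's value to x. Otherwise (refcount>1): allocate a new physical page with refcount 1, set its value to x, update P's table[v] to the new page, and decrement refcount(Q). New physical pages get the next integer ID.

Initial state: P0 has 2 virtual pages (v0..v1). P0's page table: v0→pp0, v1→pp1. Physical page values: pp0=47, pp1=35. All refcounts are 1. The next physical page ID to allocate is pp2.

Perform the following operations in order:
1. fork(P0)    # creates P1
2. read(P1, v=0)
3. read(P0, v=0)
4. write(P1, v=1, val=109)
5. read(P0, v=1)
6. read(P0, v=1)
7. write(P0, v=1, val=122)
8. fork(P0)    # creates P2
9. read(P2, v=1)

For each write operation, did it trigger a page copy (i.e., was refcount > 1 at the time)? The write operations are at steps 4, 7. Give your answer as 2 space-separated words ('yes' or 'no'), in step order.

Op 1: fork(P0) -> P1. 2 ppages; refcounts: pp0:2 pp1:2
Op 2: read(P1, v0) -> 47. No state change.
Op 3: read(P0, v0) -> 47. No state change.
Op 4: write(P1, v1, 109). refcount(pp1)=2>1 -> COPY to pp2. 3 ppages; refcounts: pp0:2 pp1:1 pp2:1
Op 5: read(P0, v1) -> 35. No state change.
Op 6: read(P0, v1) -> 35. No state change.
Op 7: write(P0, v1, 122). refcount(pp1)=1 -> write in place. 3 ppages; refcounts: pp0:2 pp1:1 pp2:1
Op 8: fork(P0) -> P2. 3 ppages; refcounts: pp0:3 pp1:2 pp2:1
Op 9: read(P2, v1) -> 122. No state change.

yes no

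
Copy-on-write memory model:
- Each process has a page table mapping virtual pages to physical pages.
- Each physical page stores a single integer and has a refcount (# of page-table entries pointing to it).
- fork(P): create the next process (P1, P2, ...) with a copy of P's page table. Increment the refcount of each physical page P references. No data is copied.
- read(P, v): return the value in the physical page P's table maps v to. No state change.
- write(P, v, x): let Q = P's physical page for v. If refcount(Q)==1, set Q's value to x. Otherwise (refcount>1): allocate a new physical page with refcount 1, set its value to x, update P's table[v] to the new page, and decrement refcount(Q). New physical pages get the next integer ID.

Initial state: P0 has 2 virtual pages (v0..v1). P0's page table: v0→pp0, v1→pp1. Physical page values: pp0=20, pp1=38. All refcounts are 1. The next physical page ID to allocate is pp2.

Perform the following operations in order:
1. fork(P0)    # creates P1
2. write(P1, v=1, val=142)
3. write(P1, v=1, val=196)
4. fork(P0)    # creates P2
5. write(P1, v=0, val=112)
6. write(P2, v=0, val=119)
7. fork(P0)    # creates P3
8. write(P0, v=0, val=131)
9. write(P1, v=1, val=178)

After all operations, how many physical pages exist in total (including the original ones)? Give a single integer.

Answer: 6

Derivation:
Op 1: fork(P0) -> P1. 2 ppages; refcounts: pp0:2 pp1:2
Op 2: write(P1, v1, 142). refcount(pp1)=2>1 -> COPY to pp2. 3 ppages; refcounts: pp0:2 pp1:1 pp2:1
Op 3: write(P1, v1, 196). refcount(pp2)=1 -> write in place. 3 ppages; refcounts: pp0:2 pp1:1 pp2:1
Op 4: fork(P0) -> P2. 3 ppages; refcounts: pp0:3 pp1:2 pp2:1
Op 5: write(P1, v0, 112). refcount(pp0)=3>1 -> COPY to pp3. 4 ppages; refcounts: pp0:2 pp1:2 pp2:1 pp3:1
Op 6: write(P2, v0, 119). refcount(pp0)=2>1 -> COPY to pp4. 5 ppages; refcounts: pp0:1 pp1:2 pp2:1 pp3:1 pp4:1
Op 7: fork(P0) -> P3. 5 ppages; refcounts: pp0:2 pp1:3 pp2:1 pp3:1 pp4:1
Op 8: write(P0, v0, 131). refcount(pp0)=2>1 -> COPY to pp5. 6 ppages; refcounts: pp0:1 pp1:3 pp2:1 pp3:1 pp4:1 pp5:1
Op 9: write(P1, v1, 178). refcount(pp2)=1 -> write in place. 6 ppages; refcounts: pp0:1 pp1:3 pp2:1 pp3:1 pp4:1 pp5:1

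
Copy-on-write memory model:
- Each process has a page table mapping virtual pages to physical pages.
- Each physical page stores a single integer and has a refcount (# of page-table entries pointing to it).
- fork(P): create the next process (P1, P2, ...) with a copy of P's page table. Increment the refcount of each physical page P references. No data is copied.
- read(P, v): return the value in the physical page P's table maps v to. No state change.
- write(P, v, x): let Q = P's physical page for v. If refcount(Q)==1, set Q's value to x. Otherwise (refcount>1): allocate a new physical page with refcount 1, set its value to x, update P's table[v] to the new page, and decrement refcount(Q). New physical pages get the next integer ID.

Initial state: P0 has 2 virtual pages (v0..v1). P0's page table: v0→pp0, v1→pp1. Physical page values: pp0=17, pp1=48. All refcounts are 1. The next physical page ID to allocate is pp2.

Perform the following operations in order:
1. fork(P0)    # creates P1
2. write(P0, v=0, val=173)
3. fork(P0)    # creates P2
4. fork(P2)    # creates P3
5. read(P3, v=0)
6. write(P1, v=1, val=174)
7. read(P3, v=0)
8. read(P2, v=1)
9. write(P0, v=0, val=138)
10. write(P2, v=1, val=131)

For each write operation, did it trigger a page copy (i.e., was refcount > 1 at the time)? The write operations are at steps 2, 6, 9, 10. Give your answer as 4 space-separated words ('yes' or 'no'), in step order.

Op 1: fork(P0) -> P1. 2 ppages; refcounts: pp0:2 pp1:2
Op 2: write(P0, v0, 173). refcount(pp0)=2>1 -> COPY to pp2. 3 ppages; refcounts: pp0:1 pp1:2 pp2:1
Op 3: fork(P0) -> P2. 3 ppages; refcounts: pp0:1 pp1:3 pp2:2
Op 4: fork(P2) -> P3. 3 ppages; refcounts: pp0:1 pp1:4 pp2:3
Op 5: read(P3, v0) -> 173. No state change.
Op 6: write(P1, v1, 174). refcount(pp1)=4>1 -> COPY to pp3. 4 ppages; refcounts: pp0:1 pp1:3 pp2:3 pp3:1
Op 7: read(P3, v0) -> 173. No state change.
Op 8: read(P2, v1) -> 48. No state change.
Op 9: write(P0, v0, 138). refcount(pp2)=3>1 -> COPY to pp4. 5 ppages; refcounts: pp0:1 pp1:3 pp2:2 pp3:1 pp4:1
Op 10: write(P2, v1, 131). refcount(pp1)=3>1 -> COPY to pp5. 6 ppages; refcounts: pp0:1 pp1:2 pp2:2 pp3:1 pp4:1 pp5:1

yes yes yes yes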